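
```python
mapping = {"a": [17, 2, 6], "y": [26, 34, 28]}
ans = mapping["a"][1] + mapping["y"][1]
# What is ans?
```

Trace:
`mapping = {"a": [17, 2, 6], "y": [26, 34, 28]}` → mapping = {'a': [17, 2, 6], 'y': [26, 34, 28]}
`ans = mapping["a"][1] + mapping["y"][1]` → ans = 36
So ans = 36

Answer: 36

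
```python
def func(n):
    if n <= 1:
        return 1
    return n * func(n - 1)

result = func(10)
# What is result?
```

func(10) = 10 * 9 * 8 * 7 * 6 * 5 * 4 * 3 * 2 * 1 = 3628800

Answer: 3628800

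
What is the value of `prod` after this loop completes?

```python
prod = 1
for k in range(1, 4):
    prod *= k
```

3! = 6
`prod` takes the values: 1 → 2 → 6

Answer: 6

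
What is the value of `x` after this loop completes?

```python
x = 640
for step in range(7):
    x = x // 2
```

Halve 7 times: 640 // 2^7 = 5
`x` takes the values: 640 → 320 → 160 → 80 → 40 → 20 → 10 → 5

Answer: 5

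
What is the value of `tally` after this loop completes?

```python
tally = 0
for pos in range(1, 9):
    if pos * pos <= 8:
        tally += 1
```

Count numbers where pos² ≤ 8
`tally` takes the values: 0 → 1 → 2

Answer: 2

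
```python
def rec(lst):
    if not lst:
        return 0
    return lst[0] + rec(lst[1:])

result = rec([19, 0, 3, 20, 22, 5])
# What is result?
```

19 + 0 + 3 + 20 + 22 + 5 + 0 = 69

Answer: 69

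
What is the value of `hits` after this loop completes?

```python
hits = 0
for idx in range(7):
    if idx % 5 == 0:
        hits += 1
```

Count numbers divisible by 5 in range(7)
`hits` takes the values: 0 → 1 → 2

Answer: 2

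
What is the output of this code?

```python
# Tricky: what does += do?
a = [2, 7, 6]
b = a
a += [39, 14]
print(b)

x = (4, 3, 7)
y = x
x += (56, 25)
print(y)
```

Key concept: += behavior differs for mutable vs immutable.
Step by step:
`a = [2, 7, 6]` → a = [2, 7, 6]
`b = a` → b = [2, 7, 6] (same object as a)
`a += [39, 14]` → a = [2, 7, 6, 39, 14] (same object as b); b = [2, 7, 6, 39, 14] (same object as a)
`print(b)` → prints [2, 7, 6, 39, 14]
`x = (4, 3, 7)` → x = (4, 3, 7)
`y = x` → y = (4, 3, 7)
`x += (56, 25)` → x = (4, 3, 7, 56, 25)
`print(y)` → prints (4, 3, 7)

Answer:
[2, 7, 6, 39, 14]
(4, 3, 7)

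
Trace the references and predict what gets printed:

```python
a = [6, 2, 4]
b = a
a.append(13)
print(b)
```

Key concept: basic list aliasing.
Step by step:
`a = [6, 2, 4]` → a = [6, 2, 4]
`b = a` → b = [6, 2, 4] (same object as a)
`a.append(13)` → a = [6, 2, 4, 13] (same object as b); b = [6, 2, 4, 13] (same object as a)
`print(b)` → prints [6, 2, 4, 13]

Answer: [6, 2, 4, 13]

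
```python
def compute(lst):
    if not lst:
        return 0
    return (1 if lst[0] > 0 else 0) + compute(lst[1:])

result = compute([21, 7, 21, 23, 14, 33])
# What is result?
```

Count of positive elements in [21, 7, 21, 23, 14, 33] = 6

Answer: 6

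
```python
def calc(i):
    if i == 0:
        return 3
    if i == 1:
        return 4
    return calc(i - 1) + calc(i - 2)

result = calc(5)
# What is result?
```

Build up from base cases: calc(0)=3, calc(1)=4, calc(2)=7, calc(3)=11, calc(4)=18, calc(5)=29

Answer: 29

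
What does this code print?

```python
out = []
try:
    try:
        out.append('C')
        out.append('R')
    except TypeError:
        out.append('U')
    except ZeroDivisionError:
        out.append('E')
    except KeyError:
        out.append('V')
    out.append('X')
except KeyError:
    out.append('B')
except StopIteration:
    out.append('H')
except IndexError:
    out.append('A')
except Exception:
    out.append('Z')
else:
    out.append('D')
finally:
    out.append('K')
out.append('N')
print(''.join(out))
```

Execution trace: 'C' (inner try body) → 'R' (inner try body, no exception) → 'X' (try body, no exception) → 'D' (else) → 'K' (finally) → 'N' (after the try/except). Output: CRXDKN

Answer: CRXDKN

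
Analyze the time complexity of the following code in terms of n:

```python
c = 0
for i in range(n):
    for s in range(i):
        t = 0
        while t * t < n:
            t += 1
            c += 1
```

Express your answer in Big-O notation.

Each loop level contributes: n × n × √n. Multiplying the contributions gives O(n^2√n).

Answer: O(n^2√n)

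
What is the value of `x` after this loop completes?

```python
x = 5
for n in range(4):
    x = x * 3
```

Multiply by 3, 4 times: 5 * 3^4 = 405
`x` takes the values: 5 → 15 → 45 → 135 → 405

Answer: 405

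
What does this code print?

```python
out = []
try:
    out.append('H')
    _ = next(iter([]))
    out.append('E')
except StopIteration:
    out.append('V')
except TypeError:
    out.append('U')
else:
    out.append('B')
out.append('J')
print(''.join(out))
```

Execution trace: 'H' (try body) → 'V' (except StopIteration) → 'J' (after the try/except). Output: HVJ

Answer: HVJ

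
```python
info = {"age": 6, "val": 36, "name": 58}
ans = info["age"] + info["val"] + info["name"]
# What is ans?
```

Trace:
`info = {"age": 6, "val": 36, "name": 58}` → info = {'age': 6, 'val': 36, 'name': 58}
`ans = info["age"] + info["val"] + info["name"]` → ans = 100
So ans = 100

Answer: 100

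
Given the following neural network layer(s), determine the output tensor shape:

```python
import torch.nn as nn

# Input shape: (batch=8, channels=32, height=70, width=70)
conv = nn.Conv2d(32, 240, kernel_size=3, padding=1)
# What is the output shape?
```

Input: (8, 32, 70, 70) -> Output: (8, 240, 70, 70)

Answer: (8, 240, 70, 70)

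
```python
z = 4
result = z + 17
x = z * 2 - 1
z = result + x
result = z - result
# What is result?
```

Trace:
`z = 4` → z = 4
`result = z + 17` → result = 21
`x = z * 2 - 1` → x = 7
`z = result + x` → z = 28
`result = z - result` → result = 7
So result = 7

Answer: 7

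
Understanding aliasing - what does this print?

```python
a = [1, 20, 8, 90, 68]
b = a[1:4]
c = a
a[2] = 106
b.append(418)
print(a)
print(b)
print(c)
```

Key concept: slice vs alias.
Step by step:
`a = [1, 20, 8, 90, 68]` → a = [1, 20, 8, 90, 68]
`b = a[1:4]` → b = [20, 8, 90]
`c = a` → c = [1, 20, 8, 90, 68] (same object as a)
`a[2] = 106` → a = [1, 20, 106, 90, 68] (same object as c); c = [1, 20, 106, 90, 68] (same object as a)
`b.append(418)` → b = [20, 8, 90, 418]
`print(a)` → prints [1, 20, 106, 90, 68]
`print(b)` → prints [20, 8, 90, 418]
`print(c)` → prints [1, 20, 106, 90, 68]

Answer:
[1, 20, 106, 90, 68]
[20, 8, 90, 418]
[1, 20, 106, 90, 68]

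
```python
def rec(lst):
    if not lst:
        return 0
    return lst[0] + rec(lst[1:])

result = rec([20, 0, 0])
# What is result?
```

20 + 0 + 0 + 0 = 20

Answer: 20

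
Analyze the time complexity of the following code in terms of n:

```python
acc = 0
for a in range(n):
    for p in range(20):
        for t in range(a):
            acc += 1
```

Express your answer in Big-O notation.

Each loop level contributes: n × 1 × n. Multiplying the contributions gives O(n^2).

Answer: O(n^2)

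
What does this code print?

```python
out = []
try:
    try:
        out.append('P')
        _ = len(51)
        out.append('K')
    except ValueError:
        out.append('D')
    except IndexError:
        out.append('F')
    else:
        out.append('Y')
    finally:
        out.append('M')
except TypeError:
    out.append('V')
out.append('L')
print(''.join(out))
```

Execution trace: 'P' (try body) → 'M' (finally) → 'V' (outer except TypeError) → 'L' (after the try/except). Output: PMVL

Answer: PMVL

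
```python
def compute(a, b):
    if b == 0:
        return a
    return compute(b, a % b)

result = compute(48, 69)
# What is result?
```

compute(48, 69) -> compute(69, 48) -> compute(48, 21) -> compute(21, 6) -> compute(6, 3) -> compute(3, 0) -> 3

Answer: 3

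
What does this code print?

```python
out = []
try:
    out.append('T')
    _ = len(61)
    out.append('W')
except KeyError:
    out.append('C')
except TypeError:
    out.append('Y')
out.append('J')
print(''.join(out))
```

Execution trace: 'T' (try body) → 'Y' (except TypeError) → 'J' (after the try/except). Output: TYJ

Answer: TYJ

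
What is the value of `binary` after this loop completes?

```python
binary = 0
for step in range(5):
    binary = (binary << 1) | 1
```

Build 5 consecutive 1-bits: 0b11111
`binary` takes the values: 0 → 1 → 3 → 7 → 15 → 31

Answer: 31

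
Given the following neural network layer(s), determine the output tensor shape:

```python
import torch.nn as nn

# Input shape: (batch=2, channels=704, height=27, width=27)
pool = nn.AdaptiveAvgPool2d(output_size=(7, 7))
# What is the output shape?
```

Input: (2, 704, 27, 27) -> Output: (2, 704, 7, 7)

Answer: (2, 704, 7, 7)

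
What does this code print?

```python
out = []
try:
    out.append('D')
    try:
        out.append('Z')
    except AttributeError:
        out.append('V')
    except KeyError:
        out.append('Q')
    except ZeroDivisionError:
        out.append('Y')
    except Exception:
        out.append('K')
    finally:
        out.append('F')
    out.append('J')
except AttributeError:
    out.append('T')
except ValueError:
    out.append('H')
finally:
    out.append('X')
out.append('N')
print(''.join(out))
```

Execution trace: 'D' (try body) → 'Z' (inner try body, no exception) → 'F' (inner finally) → 'J' (try body, no exception) → 'X' (finally) → 'N' (after the try/except). Output: DZFJXN

Answer: DZFJXN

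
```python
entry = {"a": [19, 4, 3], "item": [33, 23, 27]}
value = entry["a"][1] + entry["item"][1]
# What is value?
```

Trace:
`entry = {"a": [19, 4, 3], "item": [33, 23, 27]}` → entry = {'a': [19, 4, 3], 'item': [33, 23, 27]}
`value = entry["a"][1] + entry["item"][1]` → value = 27
So value = 27

Answer: 27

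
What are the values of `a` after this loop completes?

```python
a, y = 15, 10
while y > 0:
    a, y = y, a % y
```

GCD of 15 and 10
`a` takes the values: 15 → 10 → 5

Answer: 5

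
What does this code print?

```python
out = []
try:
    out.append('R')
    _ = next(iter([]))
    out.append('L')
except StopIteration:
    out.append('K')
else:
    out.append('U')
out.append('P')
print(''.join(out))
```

Execution trace: 'R' (try body) → 'K' (except StopIteration) → 'P' (after the try/except). Output: RKP

Answer: RKP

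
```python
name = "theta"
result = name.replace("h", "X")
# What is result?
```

Trace:
`name = "theta"` → name = 'theta'
`result = name.replace("h", "X")` → result = 'tXeta'
So result = 'tXeta'

Answer: 'tXeta'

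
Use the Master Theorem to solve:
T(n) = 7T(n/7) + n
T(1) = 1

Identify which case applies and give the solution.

a=7, b=7, f(n)=n. log_7(7) = 1. Since c=1 = 1, Case 2 applies: T(n) = Θ(n^log_b(a) · log n) = O(n log n).

Answer: O(n log n) - Case 2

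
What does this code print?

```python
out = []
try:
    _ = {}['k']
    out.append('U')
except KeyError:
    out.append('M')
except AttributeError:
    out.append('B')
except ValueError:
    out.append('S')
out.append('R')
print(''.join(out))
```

Execution trace: 'M' (except KeyError) → 'R' (after the try/except). Output: MR

Answer: MR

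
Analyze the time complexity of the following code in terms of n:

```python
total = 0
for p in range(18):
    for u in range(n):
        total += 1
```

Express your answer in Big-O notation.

Each loop level contributes: 1 × n. Multiplying the contributions gives O(n).

Answer: O(n)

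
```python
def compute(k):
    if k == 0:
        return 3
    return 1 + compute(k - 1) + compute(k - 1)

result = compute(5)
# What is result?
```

compute(k) = 1 + 2·compute(k-1), compute(0)=3. Closed form: (3+1)·2^5 - 1 = 127.

Answer: 127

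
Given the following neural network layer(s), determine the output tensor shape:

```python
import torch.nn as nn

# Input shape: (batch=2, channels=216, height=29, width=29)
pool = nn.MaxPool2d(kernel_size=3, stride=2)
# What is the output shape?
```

Input: (2, 216, 29, 29) -> Output: (2, 216, 14, 14)

Answer: (2, 216, 14, 14)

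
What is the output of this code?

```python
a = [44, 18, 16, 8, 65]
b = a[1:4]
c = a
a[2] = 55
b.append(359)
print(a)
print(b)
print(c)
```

Key concept: slice vs alias.
Step by step:
`a = [44, 18, 16, 8, 65]` → a = [44, 18, 16, 8, 65]
`b = a[1:4]` → b = [18, 16, 8]
`c = a` → c = [44, 18, 16, 8, 65] (same object as a)
`a[2] = 55` → a = [44, 18, 55, 8, 65] (same object as c); c = [44, 18, 55, 8, 65] (same object as a)
`b.append(359)` → b = [18, 16, 8, 359]
`print(a)` → prints [44, 18, 55, 8, 65]
`print(b)` → prints [18, 16, 8, 359]
`print(c)` → prints [44, 18, 55, 8, 65]

Answer:
[44, 18, 55, 8, 65]
[18, 16, 8, 359]
[44, 18, 55, 8, 65]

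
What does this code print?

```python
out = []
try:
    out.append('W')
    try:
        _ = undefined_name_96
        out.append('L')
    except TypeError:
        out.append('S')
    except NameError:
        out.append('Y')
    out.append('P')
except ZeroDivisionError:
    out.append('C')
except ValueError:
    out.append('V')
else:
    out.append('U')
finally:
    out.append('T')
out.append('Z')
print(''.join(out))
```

Execution trace: 'W' (try body) → 'Y' (inner except NameError) → 'P' (try body, no exception) → 'U' (else) → 'T' (finally) → 'Z' (after the try/except). Output: WYPUTZ

Answer: WYPUTZ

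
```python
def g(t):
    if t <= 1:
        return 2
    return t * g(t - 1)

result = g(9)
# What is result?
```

g(9) = 9 * 8 * 7 * 6 * 5 * 4 * 3 * 2 * 2 = 725760

Answer: 725760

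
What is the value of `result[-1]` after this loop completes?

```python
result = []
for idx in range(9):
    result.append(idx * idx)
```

Last element of squares 0 to 8
`result` takes the values: [] → [0] → [0, 1] → [0, 1, 4] → [0, 1, 4, 9] → [0, 1, 4, 9, 16] → [0, 1, 4, 9, 16, 25] → [0, 1, 4, 9, 16, 25, 36] → [0, 1, 4, 9, 16, 25, 36, 49] → [0, 1, 4, 9, 16, 25, 36, 49, 64]
So `result[-1]` = 64

Answer: 64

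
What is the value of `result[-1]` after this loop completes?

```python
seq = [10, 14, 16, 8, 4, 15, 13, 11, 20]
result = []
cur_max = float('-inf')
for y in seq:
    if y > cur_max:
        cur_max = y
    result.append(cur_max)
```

Running max ends at 20
`result` takes the values: [] → [10] → [10, 14] → [10, 14, 16] → [10, 14, 16, 16] → [10, 14, 16, 16, 16] → [10, 14, 16, 16, 16, 16] → [10, 14, 16, 16, 16, 16, 16] → [10, 14, 16, 16, 16, 16, 16, 16] → [10, 14, 16, 16, 16, 16, 16, 16, 20]
So `result[-1]` = 20

Answer: 20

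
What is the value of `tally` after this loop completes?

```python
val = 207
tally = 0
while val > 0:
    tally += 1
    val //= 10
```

Count digits by repeated division by 10
`tally` takes the values: 0 → 1 → 2 → 3

Answer: 3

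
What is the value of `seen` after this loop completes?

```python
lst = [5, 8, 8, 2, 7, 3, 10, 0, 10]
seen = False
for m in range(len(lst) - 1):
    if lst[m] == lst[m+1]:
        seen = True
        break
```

Check consecutive duplicates in [5, 8, 8, 2, 7, 3, 10, 0, 10]
`seen` takes the values: False → True

Answer: True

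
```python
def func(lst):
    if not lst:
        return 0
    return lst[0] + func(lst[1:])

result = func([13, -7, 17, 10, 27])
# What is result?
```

13 + (-7) + 17 + 10 + 27 + 0 = 60

Answer: 60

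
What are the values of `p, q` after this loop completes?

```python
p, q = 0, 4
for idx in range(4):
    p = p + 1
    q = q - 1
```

p goes 0→4, q goes 4→0
`p, q` takes the values: (0, 4) → (1, 4) → (1, 3) → (2, 3) → (2, 2) → (3, 2) → (3, 1) → (4, 1) → (4, 0)

Answer: 4, 0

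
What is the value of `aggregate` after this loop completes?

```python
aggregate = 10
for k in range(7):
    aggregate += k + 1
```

Start at 10, add 1 to 7 = 38
`aggregate` takes the values: 10 → 11 → 13 → 16 → 20 → 25 → 31 → 38

Answer: 38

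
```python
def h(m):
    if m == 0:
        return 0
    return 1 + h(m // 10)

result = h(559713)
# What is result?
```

Count of digits of 559713: 6

Answer: 6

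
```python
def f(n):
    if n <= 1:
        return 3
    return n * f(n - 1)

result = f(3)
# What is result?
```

f(3) = 3 * 2 * 3 = 18

Answer: 18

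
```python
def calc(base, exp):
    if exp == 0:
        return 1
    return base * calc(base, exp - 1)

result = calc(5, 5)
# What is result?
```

calc(5, 5) = 5 * 5 * 5 * 5 * 5 = 3125

Answer: 3125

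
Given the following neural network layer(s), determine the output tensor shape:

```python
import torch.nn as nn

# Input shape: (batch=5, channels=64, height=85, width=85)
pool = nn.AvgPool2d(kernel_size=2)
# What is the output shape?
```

Input: (5, 64, 85, 85) -> Output: (5, 64, 42, 42)

Answer: (5, 64, 42, 42)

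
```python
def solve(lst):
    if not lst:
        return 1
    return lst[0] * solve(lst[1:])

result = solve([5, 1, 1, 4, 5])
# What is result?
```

Product over [5, 1, 1, 4, 5] = 5 * 1 * 1 * 4 * 5 = 100

Answer: 100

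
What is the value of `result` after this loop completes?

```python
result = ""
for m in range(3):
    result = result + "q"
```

Repeat 'q' 3 times
`result` takes the values: "" → "q" → "qq" → "qqq"

Answer: "qqq"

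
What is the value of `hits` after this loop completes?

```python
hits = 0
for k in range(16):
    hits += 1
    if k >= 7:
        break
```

Loop breaks when k reaches 7, hits is 8
`hits` takes the values: 0 → 1 → 2 → 3 → 4 → 5 → 6 → 7 → 8

Answer: 8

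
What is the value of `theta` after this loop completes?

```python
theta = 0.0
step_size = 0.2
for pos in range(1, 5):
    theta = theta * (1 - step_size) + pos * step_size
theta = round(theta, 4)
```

Moving average with lr=0.2
`theta` takes the values: 0.0 → 0.2 → 0.56 → 1.048 → 1.6384

Answer: 1.6384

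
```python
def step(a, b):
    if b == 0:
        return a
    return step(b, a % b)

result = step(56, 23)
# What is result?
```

step(56, 23) -> step(23, 10) -> step(10, 3) -> step(3, 1) -> step(1, 0) -> 1

Answer: 1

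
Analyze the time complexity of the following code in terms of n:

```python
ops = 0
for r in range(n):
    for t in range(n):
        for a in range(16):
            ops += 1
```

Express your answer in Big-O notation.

Each loop level contributes: n × n × 1. Multiplying the contributions gives O(n^2).

Answer: O(n^2)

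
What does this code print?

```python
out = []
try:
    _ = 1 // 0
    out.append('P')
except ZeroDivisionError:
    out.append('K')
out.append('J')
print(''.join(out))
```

Execution trace: 'K' (except ZeroDivisionError) → 'J' (after the try/except). Output: KJ

Answer: KJ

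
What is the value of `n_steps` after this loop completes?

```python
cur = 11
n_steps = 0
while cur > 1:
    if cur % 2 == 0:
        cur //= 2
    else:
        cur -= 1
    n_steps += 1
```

Steps to reduce 11 to 1
`n_steps` takes the values: 0 → 1 → 2 → 3 → 4 → 5

Answer: 5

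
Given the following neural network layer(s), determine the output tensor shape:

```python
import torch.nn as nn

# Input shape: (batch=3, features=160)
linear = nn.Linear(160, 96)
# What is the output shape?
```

Input: (3, 160) -> Output: (3, 96)

Answer: (3, 96)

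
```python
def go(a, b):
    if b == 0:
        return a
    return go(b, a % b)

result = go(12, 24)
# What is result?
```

go(12, 24) -> go(24, 12) -> go(12, 0) -> 12

Answer: 12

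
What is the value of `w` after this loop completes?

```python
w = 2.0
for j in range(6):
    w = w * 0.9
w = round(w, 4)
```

Exponential decay: 2.0 * 0.9^6
`w` takes the values: 2.0 → 1.8 → 1.62 → 1.458 → 1.3122 → 1.18098 → 1.062882 → 1.0629

Answer: 1.0629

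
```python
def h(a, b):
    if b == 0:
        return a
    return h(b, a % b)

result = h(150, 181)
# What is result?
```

h(150, 181) -> h(181, 150) -> h(150, 31) -> h(31, 26) -> h(26, 5) -> h(5, 1) -> h(1, 0) -> 1

Answer: 1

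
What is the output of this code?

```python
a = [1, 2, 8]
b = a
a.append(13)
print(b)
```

Key concept: basic list aliasing.
Step by step:
`a = [1, 2, 8]` → a = [1, 2, 8]
`b = a` → b = [1, 2, 8] (same object as a)
`a.append(13)` → a = [1, 2, 8, 13] (same object as b); b = [1, 2, 8, 13] (same object as a)
`print(b)` → prints [1, 2, 8, 13]

Answer: [1, 2, 8, 13]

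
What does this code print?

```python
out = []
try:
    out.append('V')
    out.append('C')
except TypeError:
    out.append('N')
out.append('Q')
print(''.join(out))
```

Execution trace: 'V' (try body) → 'C' (try body, no exception) → 'Q' (after the try/except). Output: VCQ

Answer: VCQ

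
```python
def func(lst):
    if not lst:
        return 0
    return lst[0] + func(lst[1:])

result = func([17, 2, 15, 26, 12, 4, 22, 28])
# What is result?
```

17 + 2 + 15 + 26 + 12 + 4 + 22 + 28 + 0 = 126

Answer: 126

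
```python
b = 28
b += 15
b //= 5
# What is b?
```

Trace:
`b = 28` → b = 28
`b += 15` → b = 43
`b //= 5` → b = 8
So b = 8

Answer: 8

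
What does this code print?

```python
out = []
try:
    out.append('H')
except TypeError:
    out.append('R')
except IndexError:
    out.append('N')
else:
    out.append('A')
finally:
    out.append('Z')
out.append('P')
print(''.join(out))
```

Execution trace: 'H' (try body, no exception) → 'A' (else) → 'Z' (finally) → 'P' (after the try/except). Output: HAZP

Answer: HAZP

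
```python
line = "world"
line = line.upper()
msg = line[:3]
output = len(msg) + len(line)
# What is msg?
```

Trace:
`line = "world"` → line = 'world'
`line = line.upper()` → line = 'WORLD'
`msg = line[:3]` → msg = 'WOR'
`output = len(msg) + len(line)` → output = 8
So msg = 'WOR'

Answer: 'WOR'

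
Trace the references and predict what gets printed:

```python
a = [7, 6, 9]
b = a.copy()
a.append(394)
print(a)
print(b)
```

Key concept: list.copy() creates independent copy.
Step by step:
`a = [7, 6, 9]` → a = [7, 6, 9]
`b = a.copy()` → b = [7, 6, 9]
`a.append(394)` → a = [7, 6, 9, 394]
`print(a)` → prints [7, 6, 9, 394]
`print(b)` → prints [7, 6, 9]

Answer:
[7, 6, 9, 394]
[7, 6, 9]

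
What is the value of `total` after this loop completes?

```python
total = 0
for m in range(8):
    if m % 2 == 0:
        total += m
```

Sum of even numbers 0 to 7
`total` takes the values: 0 → 2 → 6 → 12

Answer: 12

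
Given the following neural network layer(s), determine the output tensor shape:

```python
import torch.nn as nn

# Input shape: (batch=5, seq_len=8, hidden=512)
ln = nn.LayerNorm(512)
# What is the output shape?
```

Input: (5, 8, 512) -> Output: (5, 8, 512)

Answer: (5, 8, 512)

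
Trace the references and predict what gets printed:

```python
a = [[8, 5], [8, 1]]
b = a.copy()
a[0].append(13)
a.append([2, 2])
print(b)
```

Key concept: shallow copy with nested lists.
Step by step:
`a = [[8, 5], [8, 1]]` → a = [[8, 5], [8, 1]]
`b = a.copy()` → b = [[8, 5], [8, 1]]
`a[0].append(13)` → a = [[8, 5, 13], [8, 1]]; b = [[8, 5, 13], [8, 1]]
`a.append([2, 2])` → a = [[8, 5, 13], [8, 1], [2, 2]]
`print(b)` → prints [[8, 5, 13], [8, 1]]

Answer: [[8, 5, 13], [8, 1]]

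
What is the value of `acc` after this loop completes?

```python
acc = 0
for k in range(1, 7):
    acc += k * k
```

Sum of squares 1² to 6² = 91
`acc` takes the values: 0 → 1 → 5 → 14 → 30 → 55 → 91

Answer: 91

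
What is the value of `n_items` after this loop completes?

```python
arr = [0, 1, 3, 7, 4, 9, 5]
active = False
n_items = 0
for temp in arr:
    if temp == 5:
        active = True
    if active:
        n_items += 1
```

Count elements after first 5 in [0, 1, 3, 7, 4, 9, 5]
`n_items` takes the values: 0 → 1

Answer: 1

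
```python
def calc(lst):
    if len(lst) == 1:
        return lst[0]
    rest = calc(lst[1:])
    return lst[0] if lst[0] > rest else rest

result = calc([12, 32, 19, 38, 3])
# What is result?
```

Recursive max over [12, 32, 19, 38, 3] = 38

Answer: 38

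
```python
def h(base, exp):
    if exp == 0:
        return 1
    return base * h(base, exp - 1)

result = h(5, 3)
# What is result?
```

h(5, 3) = 5 * 5 * 5 = 125

Answer: 125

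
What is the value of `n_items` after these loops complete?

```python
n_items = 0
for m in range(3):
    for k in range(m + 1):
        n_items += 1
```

Triangle: 1 + 2 + ... + 3
`n_items` takes the values: 0 → 1 → 2 → 3 → 4 → 5 → 6

Answer: 6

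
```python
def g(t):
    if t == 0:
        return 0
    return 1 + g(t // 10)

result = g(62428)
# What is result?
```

Count of digits of 62428: 5

Answer: 5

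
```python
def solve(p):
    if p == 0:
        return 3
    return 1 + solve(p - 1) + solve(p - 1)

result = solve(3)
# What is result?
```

solve(p) = 1 + 2·solve(p-1), solve(0)=3. Closed form: (3+1)·2^3 - 1 = 31.

Answer: 31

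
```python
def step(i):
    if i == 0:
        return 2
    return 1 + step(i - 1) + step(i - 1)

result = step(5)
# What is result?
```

step(i) = 1 + 2·step(i-1), step(0)=2. Closed form: (2+1)·2^5 - 1 = 95.

Answer: 95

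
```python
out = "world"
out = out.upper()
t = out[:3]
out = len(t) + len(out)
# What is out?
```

Trace:
`out = "world"` → out = 'world'
`out = out.upper()` → out = 'WORLD'
`t = out[:3]` → t = 'WOR'
`out = len(t) + len(out)` → out = 8
So out = 8

Answer: 8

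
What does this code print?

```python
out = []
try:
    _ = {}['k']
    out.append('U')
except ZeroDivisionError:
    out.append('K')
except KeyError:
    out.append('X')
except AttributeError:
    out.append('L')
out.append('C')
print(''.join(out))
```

Execution trace: 'X' (except KeyError) → 'C' (after the try/except). Output: XC

Answer: XC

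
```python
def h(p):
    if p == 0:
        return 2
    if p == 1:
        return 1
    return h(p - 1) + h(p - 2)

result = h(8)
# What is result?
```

Build up from base cases: h(0)=2, h(1)=1, h(2)=3, h(3)=4, h(4)=7, h(5)=11, h(6)=18, ..., h(8)=47

Answer: 47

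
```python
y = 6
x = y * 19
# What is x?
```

Trace:
`y = 6` → y = 6
`x = y * 19` → x = 114
So x = 114

Answer: 114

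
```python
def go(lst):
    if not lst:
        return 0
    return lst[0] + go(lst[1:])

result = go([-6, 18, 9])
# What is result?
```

(-6) + 18 + 9 + 0 = 21

Answer: 21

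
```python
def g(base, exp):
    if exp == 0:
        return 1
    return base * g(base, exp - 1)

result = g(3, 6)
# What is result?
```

g(3, 6) = 3 * 3 * 3 * 3 * 3 * 3 = 729

Answer: 729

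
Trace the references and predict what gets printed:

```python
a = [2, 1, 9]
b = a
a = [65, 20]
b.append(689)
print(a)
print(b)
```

Key concept: rebinding vs mutation: a is rebound to a new list, b still points at the original.
Step by step:
`a = [2, 1, 9]` → a = [2, 1, 9]
`b = a` → b = [2, 1, 9] (same object as a)
`a = [65, 20]` → a = [65, 20]
`b.append(689)` → b = [2, 1, 9, 689]
`print(a)` → prints [65, 20]
`print(b)` → prints [2, 1, 9, 689]

Answer:
[65, 20]
[2, 1, 9, 689]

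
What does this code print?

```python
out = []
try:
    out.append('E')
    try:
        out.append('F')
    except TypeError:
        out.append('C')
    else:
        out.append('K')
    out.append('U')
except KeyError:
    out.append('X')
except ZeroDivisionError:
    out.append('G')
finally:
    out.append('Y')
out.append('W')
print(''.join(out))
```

Execution trace: 'E' (try body) → 'F' (inner try body, no exception) → 'K' (inner else) → 'U' (try body, no exception) → 'Y' (finally) → 'W' (after the try/except). Output: EFKUYW

Answer: EFKUYW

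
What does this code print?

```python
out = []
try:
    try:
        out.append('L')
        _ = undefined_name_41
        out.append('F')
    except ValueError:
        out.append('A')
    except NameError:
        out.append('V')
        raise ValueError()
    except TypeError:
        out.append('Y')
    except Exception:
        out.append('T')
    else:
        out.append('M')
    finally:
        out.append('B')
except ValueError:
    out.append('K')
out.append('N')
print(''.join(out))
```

Execution trace: 'L' (inner try body) → 'V' (inner except NameError) → 'B' (inner finally) → 'K' (outer except ValueError) → 'N' (after the try/except). Output: LVBKN

Answer: LVBKN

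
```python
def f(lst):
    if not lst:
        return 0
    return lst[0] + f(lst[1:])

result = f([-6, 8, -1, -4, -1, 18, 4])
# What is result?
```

(-6) + 8 + (-1) + (-4) + (-1) + 18 + 4 + 0 = 18

Answer: 18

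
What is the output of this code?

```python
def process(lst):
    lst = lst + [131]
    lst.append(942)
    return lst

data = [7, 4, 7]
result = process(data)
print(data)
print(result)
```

Key concept: rebinding parameter vs mutation.
Step by step:
`data = [7, 4, 7]` → data = [7, 4, 7]
`result = process(data)` → result = [7, 4, 7, 131, 942]
`print(data)` → prints [7, 4, 7]
`print(result)` → prints [7, 4, 7, 131, 942]

Answer:
[7, 4, 7]
[7, 4, 7, 131, 942]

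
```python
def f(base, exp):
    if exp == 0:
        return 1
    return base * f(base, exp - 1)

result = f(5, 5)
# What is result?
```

f(5, 5) = 5 * 5 * 5 * 5 * 5 = 3125

Answer: 3125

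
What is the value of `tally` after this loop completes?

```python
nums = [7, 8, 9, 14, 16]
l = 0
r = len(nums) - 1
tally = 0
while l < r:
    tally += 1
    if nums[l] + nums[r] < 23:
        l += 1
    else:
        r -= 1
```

Steps to find pair summing to 23
`tally` takes the values: 0 → 1 → 2 → 3 → 4

Answer: 4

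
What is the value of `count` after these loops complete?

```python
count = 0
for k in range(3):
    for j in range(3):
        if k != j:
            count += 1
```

3² - 3 (exclude diagonal)
`count` takes the values: 0 → 1 → 2 → 3 → 4 → 5 → 6

Answer: 6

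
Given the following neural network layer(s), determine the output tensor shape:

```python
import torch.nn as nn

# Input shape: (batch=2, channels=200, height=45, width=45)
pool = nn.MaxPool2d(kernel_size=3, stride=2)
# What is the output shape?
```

Input: (2, 200, 45, 45) -> Output: (2, 200, 22, 22)

Answer: (2, 200, 22, 22)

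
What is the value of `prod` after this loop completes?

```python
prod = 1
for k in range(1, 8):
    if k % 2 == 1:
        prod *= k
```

Product of odd numbers 1 to 7
`prod` takes the values: 1 → 3 → 15 → 105

Answer: 105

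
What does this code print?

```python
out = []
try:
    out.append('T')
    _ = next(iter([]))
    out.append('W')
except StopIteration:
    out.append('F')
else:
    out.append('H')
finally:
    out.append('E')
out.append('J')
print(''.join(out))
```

Execution trace: 'T' (try body) → 'F' (except StopIteration) → 'E' (finally) → 'J' (after the try/except). Output: TFEJ

Answer: TFEJ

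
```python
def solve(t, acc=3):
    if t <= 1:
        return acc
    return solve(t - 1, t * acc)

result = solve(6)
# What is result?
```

Accumulator trace (n, acc): (6, 3) -> (5, 18) -> (4, 90) -> (3, 360) -> (2, 1080) -> (1, 2160) -> return 2160

Answer: 2160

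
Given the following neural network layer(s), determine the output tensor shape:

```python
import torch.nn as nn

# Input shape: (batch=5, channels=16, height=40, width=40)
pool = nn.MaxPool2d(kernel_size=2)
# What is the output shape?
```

Input: (5, 16, 40, 40) -> Output: (5, 16, 20, 20)

Answer: (5, 16, 20, 20)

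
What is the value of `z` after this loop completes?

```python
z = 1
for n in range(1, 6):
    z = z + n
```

Start at 1, add 1 through 5
`z` takes the values: 1 → 2 → 4 → 7 → 11 → 16

Answer: 16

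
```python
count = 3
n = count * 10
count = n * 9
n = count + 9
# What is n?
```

Trace:
`count = 3` → count = 3
`n = count * 10` → n = 30
`count = n * 9` → count = 270
`n = count + 9` → n = 279
So n = 279

Answer: 279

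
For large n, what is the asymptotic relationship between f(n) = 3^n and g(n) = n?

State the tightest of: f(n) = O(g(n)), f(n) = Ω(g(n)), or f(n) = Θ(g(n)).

3^n vs n: f(n) = Ω(g(n)) but not O(g(n)) — 3^n grows strictly faster than n.

Answer: f(n) = Ω(g(n)) but not O(g(n)) — 3^n grows strictly faster than n.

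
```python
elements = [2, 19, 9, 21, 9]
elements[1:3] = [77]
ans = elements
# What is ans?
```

Trace:
`elements = [2, 19, 9, 21, 9]` → elements = [2, 19, 9, 21, 9]
`elements[1:3] = [77]` → elements = [2, 77, 21, 9]
`ans = elements` → ans = [2, 77, 21, 9]
So ans = [2, 77, 21, 9]

Answer: [2, 77, 21, 9]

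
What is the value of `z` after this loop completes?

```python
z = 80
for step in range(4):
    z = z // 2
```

Halve 4 times: 80 // 2^4 = 5
`z` takes the values: 80 → 40 → 20 → 10 → 5

Answer: 5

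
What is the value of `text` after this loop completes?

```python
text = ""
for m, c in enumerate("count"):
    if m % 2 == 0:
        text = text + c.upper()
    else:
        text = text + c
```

Uppercase even positions in 'count'
`text` takes the values: "" → "C" → "Co" → "CoU" → "CoUn" → "CoUnT"

Answer: "CoUnT"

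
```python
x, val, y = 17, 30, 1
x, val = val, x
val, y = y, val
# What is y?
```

Trace:
`x, val, y = 17, 30, 1` → x = 17; val = 30; y = 1
`x, val = val, x` → x = 30; val = 17
`val, y = y, val` → val = 1; y = 17
So y = 17

Answer: 17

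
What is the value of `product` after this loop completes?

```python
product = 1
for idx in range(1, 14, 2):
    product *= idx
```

Product of 1, 3, 5, ... up to 13
`product` takes the values: 1 → 3 → 15 → 105 → 945 → 10395 → 135135

Answer: 135135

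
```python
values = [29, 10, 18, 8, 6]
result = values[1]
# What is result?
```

Trace:
`values = [29, 10, 18, 8, 6]` → values = [29, 10, 18, 8, 6]
`result = values[1]` → result = 10
So result = 10

Answer: 10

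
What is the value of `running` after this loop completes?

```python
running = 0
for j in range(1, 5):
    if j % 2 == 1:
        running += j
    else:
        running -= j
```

Add odd, subtract even
`running` takes the values: 0 → 1 → -1 → 2 → -2

Answer: -2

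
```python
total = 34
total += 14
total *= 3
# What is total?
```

Trace:
`total = 34` → total = 34
`total += 14` → total = 48
`total *= 3` → total = 144
So total = 144

Answer: 144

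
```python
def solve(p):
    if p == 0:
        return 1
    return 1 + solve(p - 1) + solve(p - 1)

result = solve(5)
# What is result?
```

solve(p) = 1 + 2·solve(p-1), solve(0)=1. Closed form: (1+1)·2^5 - 1 = 63.

Answer: 63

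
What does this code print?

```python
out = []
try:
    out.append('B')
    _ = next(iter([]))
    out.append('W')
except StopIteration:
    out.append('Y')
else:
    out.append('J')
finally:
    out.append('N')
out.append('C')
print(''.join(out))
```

Execution trace: 'B' (try body) → 'Y' (except StopIteration) → 'N' (finally) → 'C' (after the try/except). Output: BYNC

Answer: BYNC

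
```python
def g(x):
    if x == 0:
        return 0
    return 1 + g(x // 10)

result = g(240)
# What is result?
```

Count of digits of 240: 3

Answer: 3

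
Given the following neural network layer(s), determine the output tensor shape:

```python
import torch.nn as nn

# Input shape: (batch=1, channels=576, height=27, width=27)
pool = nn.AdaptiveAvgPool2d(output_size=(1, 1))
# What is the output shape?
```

Input: (1, 576, 27, 27) -> Output: (1, 576, 1, 1)

Answer: (1, 576, 1, 1)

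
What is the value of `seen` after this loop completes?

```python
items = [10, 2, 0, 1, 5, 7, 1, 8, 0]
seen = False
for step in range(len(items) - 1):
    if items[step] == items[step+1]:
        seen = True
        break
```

Check consecutive duplicates in [10, 2, 0, 1, 5, 7, 1, 8, 0]
`seen` takes the values: False

Answer: False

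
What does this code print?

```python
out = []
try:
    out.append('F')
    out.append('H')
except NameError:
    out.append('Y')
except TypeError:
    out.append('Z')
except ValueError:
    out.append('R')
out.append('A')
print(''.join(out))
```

Execution trace: 'F' (try body) → 'H' (try body, no exception) → 'A' (after the try/except). Output: FHA

Answer: FHA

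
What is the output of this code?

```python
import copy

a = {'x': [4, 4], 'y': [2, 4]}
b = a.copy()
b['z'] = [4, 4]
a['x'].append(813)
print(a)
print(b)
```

Key concept: shallow copy of dict with mutable values.
Step by step:
`a = {'x': [4, 4], 'y': [2, 4]}` → a = {'x': [4, 4], 'y': [2, 4]}
`b = a.copy()` → b = {'x': [4, 4], 'y': [2, 4]}
`b['z'] = [4, 4]` → b = {'x': [4, 4], 'y': [2, 4], 'z': [4, 4]}
`a['x'].append(813)` → a = {'x': [4, 4, 813], 'y': [2, 4]}; b = {'x': [4, 4, 813], 'y': [2, 4], 'z': [4, 4]}
`print(a)` → prints {'x': [4, 4, 813], 'y': [2, 4]}
`print(b)` → prints {'x': [4, 4, 813], 'y': [2, 4], 'z': [4, 4]}

Answer:
{'x': [4, 4, 813], 'y': [2, 4]}
{'x': [4, 4, 813], 'y': [2, 4], 'z': [4, 4]}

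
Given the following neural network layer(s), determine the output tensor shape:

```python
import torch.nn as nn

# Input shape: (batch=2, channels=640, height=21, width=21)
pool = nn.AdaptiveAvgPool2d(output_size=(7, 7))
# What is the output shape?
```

Input: (2, 640, 21, 21) -> Output: (2, 640, 7, 7)

Answer: (2, 640, 7, 7)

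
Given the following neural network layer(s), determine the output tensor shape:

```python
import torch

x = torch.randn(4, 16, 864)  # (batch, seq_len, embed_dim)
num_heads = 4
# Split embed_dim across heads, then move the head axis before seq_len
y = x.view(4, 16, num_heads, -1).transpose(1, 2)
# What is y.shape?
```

Input: (4, 16, 864) -> head_dim = 864 // 4 = 216; after view: (4, 16, 4, 216) -> after transpose(1, 2): (4, 4, 16, 216) -> Output: (4, 4, 16, 216)

Answer: (4, 4, 16, 216)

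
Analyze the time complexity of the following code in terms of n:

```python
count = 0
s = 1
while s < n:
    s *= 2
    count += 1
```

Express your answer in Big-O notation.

Each loop level contributes: log n. Multiplying the contributions gives O(log n).

Answer: O(log n)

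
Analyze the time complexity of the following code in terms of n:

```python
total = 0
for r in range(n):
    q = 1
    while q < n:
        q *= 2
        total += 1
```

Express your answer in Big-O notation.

Each loop level contributes: n × log n. Multiplying the contributions gives O(n log n).

Answer: O(n log n)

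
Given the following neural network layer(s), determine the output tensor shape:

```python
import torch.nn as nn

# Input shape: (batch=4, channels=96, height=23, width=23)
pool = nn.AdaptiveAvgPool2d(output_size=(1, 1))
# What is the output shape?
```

Input: (4, 96, 23, 23) -> Output: (4, 96, 1, 1)

Answer: (4, 96, 1, 1)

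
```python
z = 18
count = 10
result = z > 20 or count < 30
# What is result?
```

Trace:
`z = 18` → z = 18
`count = 10` → count = 10
`result = z > 20 or count < 30` → result = True
So result = True

Answer: True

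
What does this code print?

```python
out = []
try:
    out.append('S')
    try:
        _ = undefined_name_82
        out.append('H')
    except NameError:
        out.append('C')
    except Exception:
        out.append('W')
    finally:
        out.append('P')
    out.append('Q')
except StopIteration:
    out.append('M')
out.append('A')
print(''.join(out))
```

Execution trace: 'S' (try body) → 'C' (inner except NameError) → 'P' (inner finally) → 'Q' (try body, no exception) → 'A' (after the try/except). Output: SCPQA

Answer: SCPQA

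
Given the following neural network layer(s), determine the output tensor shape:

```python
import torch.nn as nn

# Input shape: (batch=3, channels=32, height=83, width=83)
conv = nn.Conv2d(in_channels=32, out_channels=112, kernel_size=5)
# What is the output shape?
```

Input: (3, 32, 83, 83) -> Output: (3, 112, 79, 79)

Answer: (3, 112, 79, 79)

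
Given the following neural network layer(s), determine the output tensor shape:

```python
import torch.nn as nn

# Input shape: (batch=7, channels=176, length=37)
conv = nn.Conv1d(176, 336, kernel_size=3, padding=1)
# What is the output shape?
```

Input: (7, 176, 37) -> Output: (7, 336, 37)

Answer: (7, 336, 37)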